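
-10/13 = -0.77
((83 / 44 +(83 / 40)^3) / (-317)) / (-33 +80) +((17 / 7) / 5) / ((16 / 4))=0.12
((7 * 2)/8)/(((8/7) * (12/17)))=833/384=2.17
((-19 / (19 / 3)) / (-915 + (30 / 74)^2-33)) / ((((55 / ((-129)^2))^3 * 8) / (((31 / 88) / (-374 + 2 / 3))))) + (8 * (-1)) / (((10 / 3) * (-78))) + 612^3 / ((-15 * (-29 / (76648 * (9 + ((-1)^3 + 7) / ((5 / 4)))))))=11922854790669788689138451366611 / 21391209034074880000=557371711513.71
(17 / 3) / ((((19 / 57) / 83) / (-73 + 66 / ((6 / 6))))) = -9877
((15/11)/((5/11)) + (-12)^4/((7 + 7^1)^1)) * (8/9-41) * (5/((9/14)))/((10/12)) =-5000572/9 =-555619.11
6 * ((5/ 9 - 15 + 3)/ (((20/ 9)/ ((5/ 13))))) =-309/ 26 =-11.88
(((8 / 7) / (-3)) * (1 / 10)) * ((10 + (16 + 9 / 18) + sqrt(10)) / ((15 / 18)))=-212 / 175-8 * sqrt(10) / 175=-1.36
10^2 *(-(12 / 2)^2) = -3600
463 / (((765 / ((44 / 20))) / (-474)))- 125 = -964069 / 1275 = -756.13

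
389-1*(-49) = 438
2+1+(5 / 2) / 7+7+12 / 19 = 2923 / 266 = 10.99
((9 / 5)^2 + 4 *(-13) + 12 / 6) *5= -1169 / 5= -233.80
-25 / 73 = -0.34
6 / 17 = 0.35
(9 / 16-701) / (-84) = 1601 / 192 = 8.34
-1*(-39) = 39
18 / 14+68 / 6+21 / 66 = 5977 / 462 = 12.94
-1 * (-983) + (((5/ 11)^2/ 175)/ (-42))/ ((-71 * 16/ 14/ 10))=1418752109/ 1443288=983.00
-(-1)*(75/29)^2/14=5625/11774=0.48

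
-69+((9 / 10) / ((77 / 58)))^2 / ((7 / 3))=-68.80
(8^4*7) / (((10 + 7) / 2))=57344 / 17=3373.18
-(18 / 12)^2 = -9 / 4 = -2.25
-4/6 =-2/3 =-0.67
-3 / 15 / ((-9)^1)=0.02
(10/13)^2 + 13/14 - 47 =-107605/2366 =-45.48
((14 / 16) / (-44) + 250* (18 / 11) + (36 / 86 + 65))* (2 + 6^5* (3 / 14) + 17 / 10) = 167910801125 / 211904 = 792390.90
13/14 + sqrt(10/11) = 13/14 + sqrt(110)/11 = 1.88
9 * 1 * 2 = 18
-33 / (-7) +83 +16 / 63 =5542 / 63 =87.97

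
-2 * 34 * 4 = -272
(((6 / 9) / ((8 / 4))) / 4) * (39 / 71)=13 / 284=0.05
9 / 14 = 0.64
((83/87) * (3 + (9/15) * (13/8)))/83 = 53/1160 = 0.05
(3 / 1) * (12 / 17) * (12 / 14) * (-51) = -648 / 7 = -92.57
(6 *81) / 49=486 / 49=9.92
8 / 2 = 4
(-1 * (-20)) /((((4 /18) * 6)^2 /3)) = 135 /4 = 33.75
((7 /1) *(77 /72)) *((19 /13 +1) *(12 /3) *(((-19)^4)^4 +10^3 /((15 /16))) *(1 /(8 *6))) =466409765738843429864977 /1053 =442934250464238774800.55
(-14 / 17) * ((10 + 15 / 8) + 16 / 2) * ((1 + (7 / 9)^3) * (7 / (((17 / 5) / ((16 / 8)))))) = -6959960 / 70227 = -99.11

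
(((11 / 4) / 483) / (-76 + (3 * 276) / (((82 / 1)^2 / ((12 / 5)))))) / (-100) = 18491 / 24586477440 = 0.00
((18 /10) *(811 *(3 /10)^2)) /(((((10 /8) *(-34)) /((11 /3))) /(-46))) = 5539941 /10625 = 521.41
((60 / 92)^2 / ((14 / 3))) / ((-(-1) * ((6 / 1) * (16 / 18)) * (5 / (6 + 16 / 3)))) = 2295 / 59248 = 0.04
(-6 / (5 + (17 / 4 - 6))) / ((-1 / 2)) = 3.69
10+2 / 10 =10.20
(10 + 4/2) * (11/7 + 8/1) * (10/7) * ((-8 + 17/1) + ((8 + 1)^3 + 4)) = 852240/7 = 121748.57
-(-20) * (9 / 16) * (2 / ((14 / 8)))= 90 / 7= 12.86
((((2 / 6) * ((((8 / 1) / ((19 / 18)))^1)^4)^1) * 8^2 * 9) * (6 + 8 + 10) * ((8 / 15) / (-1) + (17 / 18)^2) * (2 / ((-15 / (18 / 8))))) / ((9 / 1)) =-592164421632 / 3258025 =-181755.64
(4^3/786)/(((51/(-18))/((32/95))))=-2048/211565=-0.01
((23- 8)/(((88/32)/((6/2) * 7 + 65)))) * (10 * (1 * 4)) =18763.64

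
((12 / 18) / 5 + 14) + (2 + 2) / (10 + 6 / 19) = 10673 / 735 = 14.52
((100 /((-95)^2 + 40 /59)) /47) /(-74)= -590 /185208717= -0.00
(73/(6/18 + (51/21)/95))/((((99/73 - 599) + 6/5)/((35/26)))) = -97920375/213302128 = -0.46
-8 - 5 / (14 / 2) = -61 / 7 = -8.71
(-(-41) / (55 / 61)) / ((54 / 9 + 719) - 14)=2501 / 39105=0.06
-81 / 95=-0.85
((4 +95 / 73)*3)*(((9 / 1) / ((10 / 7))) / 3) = 24381 / 730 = 33.40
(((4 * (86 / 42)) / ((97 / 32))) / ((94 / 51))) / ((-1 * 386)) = -23392 / 6159209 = -0.00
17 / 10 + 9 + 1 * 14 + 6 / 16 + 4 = 1163 / 40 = 29.08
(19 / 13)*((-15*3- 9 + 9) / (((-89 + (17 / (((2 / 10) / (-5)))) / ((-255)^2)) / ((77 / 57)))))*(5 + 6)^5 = 2587284315 / 16094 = 160760.80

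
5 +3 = 8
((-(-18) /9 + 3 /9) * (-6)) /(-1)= 14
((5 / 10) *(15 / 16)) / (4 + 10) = 15 / 448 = 0.03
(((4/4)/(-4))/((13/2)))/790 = -1/20540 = -0.00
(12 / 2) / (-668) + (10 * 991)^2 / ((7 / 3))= 98404516179 / 2338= 42089185.71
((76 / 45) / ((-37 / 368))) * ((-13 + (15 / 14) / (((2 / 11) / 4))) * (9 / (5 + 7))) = -13984 / 105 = -133.18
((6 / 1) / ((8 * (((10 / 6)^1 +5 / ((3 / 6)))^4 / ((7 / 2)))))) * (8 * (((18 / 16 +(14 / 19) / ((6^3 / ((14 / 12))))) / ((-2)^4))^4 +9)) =52941726272657706769 / 5189461046814965760000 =0.01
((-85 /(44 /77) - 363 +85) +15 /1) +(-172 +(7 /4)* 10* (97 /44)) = -545.17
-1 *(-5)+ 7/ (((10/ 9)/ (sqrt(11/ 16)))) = 5+ 63 *sqrt(11)/ 40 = 10.22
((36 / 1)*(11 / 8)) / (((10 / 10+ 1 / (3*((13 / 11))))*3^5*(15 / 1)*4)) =143 / 54000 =0.00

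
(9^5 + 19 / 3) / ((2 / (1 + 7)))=708664 / 3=236221.33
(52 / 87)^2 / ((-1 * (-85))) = 2704 / 643365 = 0.00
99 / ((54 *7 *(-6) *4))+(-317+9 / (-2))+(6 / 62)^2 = -311434691 / 968688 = -321.50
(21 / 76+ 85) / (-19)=-6481 / 1444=-4.49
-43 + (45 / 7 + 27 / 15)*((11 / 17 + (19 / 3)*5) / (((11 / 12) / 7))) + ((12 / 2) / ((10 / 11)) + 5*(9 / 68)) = 7460323 / 3740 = 1994.74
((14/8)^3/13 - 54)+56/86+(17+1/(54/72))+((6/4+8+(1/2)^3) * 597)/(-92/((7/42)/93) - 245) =-192183241261/5536085568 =-34.71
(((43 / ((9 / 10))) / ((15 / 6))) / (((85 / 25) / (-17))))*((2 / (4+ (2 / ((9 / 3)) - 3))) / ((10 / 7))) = -1204 / 15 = -80.27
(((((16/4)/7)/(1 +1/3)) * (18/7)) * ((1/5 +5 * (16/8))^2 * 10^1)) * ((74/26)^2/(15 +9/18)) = 599.22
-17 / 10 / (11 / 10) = -17 / 11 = -1.55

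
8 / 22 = 4 / 11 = 0.36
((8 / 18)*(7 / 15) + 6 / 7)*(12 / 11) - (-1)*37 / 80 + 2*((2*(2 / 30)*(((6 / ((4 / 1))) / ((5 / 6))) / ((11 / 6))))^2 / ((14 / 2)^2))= 866863873 / 533610000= 1.62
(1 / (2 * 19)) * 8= 4 / 19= 0.21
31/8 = 3.88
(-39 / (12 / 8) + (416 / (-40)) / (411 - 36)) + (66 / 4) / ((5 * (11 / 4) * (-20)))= -97829 / 3750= -26.09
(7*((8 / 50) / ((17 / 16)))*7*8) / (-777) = -3584 / 47175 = -0.08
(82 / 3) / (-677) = -82 / 2031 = -0.04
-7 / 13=-0.54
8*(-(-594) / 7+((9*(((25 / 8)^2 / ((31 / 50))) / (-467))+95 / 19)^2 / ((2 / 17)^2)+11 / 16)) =10090224453494919 / 751147367936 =13433.08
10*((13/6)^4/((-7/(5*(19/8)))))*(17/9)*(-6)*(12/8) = 230630075/36288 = 6355.55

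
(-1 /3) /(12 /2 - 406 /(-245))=-35 /804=-0.04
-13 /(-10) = 13 /10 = 1.30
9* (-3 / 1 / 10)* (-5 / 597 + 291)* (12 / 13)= -9380988 / 12935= -725.24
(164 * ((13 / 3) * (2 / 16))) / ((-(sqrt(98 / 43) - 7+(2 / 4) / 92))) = 63158368 * sqrt(86) / 203717937+904567092 / 67905979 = 16.20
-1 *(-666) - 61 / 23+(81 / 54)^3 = 122677 / 184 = 666.72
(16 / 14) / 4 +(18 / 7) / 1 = 20 / 7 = 2.86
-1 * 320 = -320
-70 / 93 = -0.75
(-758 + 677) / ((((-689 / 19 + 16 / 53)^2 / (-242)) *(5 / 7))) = 15460191054 / 728545205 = 21.22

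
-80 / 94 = -40 / 47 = -0.85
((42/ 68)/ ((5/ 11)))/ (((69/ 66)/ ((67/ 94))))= 170247/ 183770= 0.93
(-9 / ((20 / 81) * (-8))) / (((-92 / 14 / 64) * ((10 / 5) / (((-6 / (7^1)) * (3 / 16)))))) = 6561 / 1840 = 3.57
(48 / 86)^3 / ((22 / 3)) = 20736 / 874577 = 0.02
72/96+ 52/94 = 245/188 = 1.30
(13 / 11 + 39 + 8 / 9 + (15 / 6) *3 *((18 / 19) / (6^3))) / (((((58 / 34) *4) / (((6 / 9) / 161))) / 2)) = 1502137 / 30111048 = 0.05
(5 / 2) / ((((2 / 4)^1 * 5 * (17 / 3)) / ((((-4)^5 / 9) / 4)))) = -5.02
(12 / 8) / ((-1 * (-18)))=1 / 12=0.08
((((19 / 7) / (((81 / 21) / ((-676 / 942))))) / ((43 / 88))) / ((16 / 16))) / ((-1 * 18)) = 282568 / 4921479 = 0.06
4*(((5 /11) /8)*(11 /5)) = 1 /2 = 0.50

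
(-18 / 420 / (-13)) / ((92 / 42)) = 9 / 5980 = 0.00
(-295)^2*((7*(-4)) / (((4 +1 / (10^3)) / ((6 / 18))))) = -2436700000 / 12003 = -203007.58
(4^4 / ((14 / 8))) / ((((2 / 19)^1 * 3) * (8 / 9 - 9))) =-29184 / 511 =-57.11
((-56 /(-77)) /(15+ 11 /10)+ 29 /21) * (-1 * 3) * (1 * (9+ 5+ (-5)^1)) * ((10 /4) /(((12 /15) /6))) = -5114475 /7084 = -721.98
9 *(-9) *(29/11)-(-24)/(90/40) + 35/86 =-202.47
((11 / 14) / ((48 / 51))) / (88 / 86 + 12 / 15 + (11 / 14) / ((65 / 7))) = 104533 / 238896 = 0.44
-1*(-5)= 5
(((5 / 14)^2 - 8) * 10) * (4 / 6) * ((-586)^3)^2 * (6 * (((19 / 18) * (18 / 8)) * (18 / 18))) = -1483936223036127322640 / 49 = -30284412715023006584.49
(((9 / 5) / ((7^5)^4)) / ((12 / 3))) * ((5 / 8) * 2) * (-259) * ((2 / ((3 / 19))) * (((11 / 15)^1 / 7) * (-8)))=0.00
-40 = -40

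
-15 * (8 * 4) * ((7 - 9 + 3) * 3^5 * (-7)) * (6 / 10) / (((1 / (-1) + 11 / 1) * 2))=24494.40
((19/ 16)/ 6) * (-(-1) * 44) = 209/ 24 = 8.71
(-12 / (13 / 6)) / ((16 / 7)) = -63 / 26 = -2.42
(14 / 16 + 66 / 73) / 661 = 1039 / 386024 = 0.00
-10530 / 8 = -1316.25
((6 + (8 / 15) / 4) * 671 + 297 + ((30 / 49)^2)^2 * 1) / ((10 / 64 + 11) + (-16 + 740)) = 12210145081184 / 2034254152875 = 6.00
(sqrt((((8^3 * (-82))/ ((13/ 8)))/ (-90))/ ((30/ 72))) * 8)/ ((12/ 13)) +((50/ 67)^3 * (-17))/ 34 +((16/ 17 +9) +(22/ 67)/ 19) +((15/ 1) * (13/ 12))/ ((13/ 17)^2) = 189633170513/ 5051615348 +256 * sqrt(1599)/ 45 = 265.02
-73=-73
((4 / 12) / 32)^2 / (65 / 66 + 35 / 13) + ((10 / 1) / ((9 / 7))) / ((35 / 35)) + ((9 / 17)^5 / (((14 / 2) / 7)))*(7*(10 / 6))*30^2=9174470827845053 / 20642221831680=444.45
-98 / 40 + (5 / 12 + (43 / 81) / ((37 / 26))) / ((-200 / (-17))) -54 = -135183581 / 2397600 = -56.38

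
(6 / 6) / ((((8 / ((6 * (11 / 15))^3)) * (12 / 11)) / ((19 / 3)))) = 278179 / 4500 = 61.82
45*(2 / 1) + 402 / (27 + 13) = 2001 / 20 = 100.05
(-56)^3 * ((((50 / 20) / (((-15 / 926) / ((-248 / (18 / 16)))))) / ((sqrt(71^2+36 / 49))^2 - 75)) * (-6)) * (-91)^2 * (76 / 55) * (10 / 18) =4974840907336122368 / 108421335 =45884335470.84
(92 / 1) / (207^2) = 4 / 1863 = 0.00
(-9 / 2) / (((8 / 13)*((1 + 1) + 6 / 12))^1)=-117 / 40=-2.92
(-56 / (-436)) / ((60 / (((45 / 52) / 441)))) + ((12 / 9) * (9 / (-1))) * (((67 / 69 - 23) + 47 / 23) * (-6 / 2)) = -3939350665 / 5475288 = -719.48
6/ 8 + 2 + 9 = 11.75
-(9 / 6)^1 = -3 / 2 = -1.50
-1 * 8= -8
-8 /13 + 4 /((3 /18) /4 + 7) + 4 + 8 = 2020 /169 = 11.95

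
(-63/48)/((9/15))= -35/16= -2.19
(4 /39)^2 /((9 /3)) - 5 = -22799 /4563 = -5.00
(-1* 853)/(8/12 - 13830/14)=17913/20731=0.86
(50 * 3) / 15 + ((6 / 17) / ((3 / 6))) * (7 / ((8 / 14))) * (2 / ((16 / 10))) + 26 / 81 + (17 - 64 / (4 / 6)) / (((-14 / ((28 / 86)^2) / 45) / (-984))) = -26465.45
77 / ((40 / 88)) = 847 / 5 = 169.40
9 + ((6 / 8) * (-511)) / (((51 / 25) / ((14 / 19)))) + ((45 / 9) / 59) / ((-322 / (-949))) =-396344127 / 3068177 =-129.18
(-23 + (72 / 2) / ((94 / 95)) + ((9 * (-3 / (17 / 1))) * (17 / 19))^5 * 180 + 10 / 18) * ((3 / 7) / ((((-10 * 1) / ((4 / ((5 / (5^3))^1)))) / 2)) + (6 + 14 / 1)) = -12319162277440 / 1047389877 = -11761.77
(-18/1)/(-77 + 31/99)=891/3796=0.23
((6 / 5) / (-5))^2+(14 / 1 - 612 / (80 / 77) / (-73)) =4038137 / 182500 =22.13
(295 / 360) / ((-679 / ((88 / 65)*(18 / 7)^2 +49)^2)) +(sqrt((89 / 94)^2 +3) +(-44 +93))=sqrt(34429) / 94 +22290561251389 / 495930871800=46.92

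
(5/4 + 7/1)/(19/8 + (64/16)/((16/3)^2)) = 528/161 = 3.28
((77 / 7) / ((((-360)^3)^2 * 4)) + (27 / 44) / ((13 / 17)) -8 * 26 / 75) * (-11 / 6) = 2453988310548478427 / 679156088832000000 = 3.61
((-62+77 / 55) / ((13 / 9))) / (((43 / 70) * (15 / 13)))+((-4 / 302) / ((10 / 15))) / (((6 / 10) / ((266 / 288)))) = -276857119 / 4674960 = -59.22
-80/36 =-20/9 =-2.22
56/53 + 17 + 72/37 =39225/1961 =20.00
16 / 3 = 5.33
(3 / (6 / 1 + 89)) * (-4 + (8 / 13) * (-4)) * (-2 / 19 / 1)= 504 / 23465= 0.02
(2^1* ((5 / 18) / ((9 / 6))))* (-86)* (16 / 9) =-13760 / 243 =-56.63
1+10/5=3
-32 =-32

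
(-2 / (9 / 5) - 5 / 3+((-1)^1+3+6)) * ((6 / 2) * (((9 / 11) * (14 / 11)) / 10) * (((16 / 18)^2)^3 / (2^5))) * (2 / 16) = 336896 / 107173935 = 0.00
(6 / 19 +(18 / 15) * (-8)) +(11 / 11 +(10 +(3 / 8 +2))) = 3109 / 760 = 4.09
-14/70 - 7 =-36/5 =-7.20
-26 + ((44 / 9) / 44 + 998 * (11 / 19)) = 94375 / 171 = 551.90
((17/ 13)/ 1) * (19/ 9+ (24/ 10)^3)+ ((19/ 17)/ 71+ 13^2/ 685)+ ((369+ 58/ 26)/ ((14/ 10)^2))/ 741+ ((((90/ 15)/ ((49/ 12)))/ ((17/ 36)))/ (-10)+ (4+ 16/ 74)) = 1439863040328689/ 56998689213375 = 25.26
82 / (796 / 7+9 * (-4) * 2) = 287 / 146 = 1.97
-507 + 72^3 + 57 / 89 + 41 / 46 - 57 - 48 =1525578055 / 4094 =372637.53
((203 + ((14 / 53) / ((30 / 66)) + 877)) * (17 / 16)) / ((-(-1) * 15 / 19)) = 46246171 / 31800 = 1454.28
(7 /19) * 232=1624 /19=85.47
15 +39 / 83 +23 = 3193 / 83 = 38.47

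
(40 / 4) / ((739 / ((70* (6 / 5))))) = 840 / 739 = 1.14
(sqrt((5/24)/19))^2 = 5/456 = 0.01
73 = 73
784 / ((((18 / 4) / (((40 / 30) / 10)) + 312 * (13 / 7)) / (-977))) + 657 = -10167071 / 17169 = -592.18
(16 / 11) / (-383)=-16 / 4213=-0.00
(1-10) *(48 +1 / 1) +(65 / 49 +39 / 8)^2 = -61856063 / 153664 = -402.54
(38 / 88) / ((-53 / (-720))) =3420 / 583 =5.87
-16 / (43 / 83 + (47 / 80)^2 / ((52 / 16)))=-27622400 / 1077747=-25.63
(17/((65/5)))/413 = 17/5369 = 0.00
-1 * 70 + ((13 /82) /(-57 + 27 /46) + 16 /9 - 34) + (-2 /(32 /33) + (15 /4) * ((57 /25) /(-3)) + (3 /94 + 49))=-58.11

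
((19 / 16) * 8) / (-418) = -1 / 44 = -0.02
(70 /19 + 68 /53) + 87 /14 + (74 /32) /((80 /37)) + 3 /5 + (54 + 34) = 909950753 /9022720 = 100.85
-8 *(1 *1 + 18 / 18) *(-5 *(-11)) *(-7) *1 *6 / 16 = 2310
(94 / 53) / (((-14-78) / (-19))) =893 / 2438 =0.37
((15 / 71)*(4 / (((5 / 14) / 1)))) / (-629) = -168 / 44659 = -0.00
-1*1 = -1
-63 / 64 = -0.98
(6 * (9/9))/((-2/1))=-3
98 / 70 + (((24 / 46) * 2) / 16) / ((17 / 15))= 5699 / 3910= 1.46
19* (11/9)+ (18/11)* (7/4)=5165/198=26.09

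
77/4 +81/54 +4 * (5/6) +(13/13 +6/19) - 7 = 4195/228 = 18.40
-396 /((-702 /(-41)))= -902 /39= -23.13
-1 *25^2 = -625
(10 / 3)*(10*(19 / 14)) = 45.24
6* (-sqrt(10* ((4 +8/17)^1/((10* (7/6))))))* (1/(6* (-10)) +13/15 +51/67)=-18.92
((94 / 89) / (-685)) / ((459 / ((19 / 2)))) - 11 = -307813178 / 27982935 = -11.00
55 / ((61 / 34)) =1870 / 61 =30.66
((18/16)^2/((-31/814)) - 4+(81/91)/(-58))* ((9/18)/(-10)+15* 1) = -2242767743/4027520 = -556.86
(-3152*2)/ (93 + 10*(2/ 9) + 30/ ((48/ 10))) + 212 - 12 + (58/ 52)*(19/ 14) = 14257199/ 102284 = 139.39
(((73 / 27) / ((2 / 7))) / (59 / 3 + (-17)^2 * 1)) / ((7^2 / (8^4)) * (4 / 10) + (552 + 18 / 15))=1308160 / 23605292439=0.00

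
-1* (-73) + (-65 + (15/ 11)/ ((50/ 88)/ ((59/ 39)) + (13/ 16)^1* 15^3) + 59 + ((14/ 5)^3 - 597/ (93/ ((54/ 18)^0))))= 121439544238/ 1471403375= 82.53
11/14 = 0.79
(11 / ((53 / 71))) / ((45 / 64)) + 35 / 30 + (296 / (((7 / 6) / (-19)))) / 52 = -30636217 / 434070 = -70.58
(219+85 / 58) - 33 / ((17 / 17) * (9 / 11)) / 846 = 8111597 / 36801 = 220.42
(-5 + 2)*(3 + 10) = -39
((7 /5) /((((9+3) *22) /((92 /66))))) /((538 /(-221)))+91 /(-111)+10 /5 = 510353783 /433552680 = 1.18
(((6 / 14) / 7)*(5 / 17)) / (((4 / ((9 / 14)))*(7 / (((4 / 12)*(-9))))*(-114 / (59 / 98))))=7965 / 1216020064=0.00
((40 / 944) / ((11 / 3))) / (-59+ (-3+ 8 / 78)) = -585 / 3133372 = -0.00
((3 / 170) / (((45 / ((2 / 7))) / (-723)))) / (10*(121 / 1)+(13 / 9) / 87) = -188703 / 2818642925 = -0.00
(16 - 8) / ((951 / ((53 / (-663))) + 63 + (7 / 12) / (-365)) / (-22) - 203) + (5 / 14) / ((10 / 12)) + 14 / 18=132555647396 / 107747970813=1.23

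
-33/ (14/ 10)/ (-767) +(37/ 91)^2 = 95786/ 488579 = 0.20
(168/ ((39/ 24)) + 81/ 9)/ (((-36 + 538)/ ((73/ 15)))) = 35551/ 32630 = 1.09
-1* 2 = -2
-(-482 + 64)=418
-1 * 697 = -697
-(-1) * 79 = 79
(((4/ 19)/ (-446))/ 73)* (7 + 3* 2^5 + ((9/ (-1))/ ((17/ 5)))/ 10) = -3493/ 5258117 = -0.00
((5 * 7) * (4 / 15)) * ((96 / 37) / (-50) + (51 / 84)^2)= 229693 / 77700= 2.96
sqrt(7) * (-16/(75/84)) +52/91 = 4/7 - 448 * sqrt(7)/25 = -46.84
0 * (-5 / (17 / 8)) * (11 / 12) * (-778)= 0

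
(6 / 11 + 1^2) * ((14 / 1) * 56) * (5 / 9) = 66640 / 99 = 673.13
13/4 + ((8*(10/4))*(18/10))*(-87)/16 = -385/2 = -192.50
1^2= 1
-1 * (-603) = 603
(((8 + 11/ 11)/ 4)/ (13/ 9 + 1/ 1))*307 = 24867/ 88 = 282.58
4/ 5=0.80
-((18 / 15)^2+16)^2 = -190096 / 625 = -304.15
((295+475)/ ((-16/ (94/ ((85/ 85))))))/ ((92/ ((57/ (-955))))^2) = -11758131/ 6175503680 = -0.00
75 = 75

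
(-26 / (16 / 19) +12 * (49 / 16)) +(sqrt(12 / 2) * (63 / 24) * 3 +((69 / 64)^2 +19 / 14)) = 240687 / 28672 +63 * sqrt(6) / 8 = 27.68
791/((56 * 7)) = 113/56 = 2.02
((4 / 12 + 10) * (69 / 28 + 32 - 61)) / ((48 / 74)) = -422.73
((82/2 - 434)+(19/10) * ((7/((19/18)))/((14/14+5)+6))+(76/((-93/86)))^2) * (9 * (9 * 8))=14158555362/4805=2946629.63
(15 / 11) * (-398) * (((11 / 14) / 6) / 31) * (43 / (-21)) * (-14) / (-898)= 42785 / 584598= 0.07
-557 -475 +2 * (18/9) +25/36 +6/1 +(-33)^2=2437/36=67.69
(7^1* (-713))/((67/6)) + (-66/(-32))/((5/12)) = -592287/1340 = -442.01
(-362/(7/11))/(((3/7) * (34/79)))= -157289/51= -3084.10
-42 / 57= -14 / 19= -0.74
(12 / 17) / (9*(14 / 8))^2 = 0.00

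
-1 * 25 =-25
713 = 713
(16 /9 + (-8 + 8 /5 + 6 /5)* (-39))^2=84750436 /2025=41852.07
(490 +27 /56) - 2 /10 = 137279 /280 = 490.28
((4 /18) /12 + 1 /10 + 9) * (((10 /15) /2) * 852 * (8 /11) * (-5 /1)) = -2796832 /297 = -9416.94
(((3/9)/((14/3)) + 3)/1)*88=1892/7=270.29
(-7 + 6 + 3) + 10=12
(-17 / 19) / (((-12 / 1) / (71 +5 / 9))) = 2737 / 513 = 5.34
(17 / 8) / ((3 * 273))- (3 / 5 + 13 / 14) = -49991 / 32760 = -1.53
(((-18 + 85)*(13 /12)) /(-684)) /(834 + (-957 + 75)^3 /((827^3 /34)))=-492645685493 /3680383126358880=-0.00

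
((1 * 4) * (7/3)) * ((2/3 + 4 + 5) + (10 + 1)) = 1736/9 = 192.89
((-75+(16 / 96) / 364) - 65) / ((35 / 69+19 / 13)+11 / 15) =-35162285 / 678664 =-51.81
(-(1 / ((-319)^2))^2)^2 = 1 / 107232261306583856641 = 0.00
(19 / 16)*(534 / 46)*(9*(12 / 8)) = 136971 / 736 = 186.10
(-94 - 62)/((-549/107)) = 5564/183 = 30.40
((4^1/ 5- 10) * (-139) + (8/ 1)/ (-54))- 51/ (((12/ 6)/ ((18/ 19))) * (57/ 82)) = 60621388/ 48735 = 1243.90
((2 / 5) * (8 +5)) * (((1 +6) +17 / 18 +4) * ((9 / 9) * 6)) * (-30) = -11180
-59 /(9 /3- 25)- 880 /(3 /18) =-116101 /22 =-5277.32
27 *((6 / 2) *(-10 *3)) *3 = -7290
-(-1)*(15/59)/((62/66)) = 495/1829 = 0.27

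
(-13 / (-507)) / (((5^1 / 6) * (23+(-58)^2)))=2 / 220155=0.00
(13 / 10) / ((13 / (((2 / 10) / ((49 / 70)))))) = 1 / 35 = 0.03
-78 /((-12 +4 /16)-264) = 312 /1103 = 0.28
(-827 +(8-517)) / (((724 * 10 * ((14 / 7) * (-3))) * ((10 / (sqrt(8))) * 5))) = 167 * sqrt(2) / 135750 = 0.00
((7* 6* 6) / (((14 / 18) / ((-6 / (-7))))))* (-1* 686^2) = -130691232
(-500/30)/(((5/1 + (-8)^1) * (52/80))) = 1000/117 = 8.55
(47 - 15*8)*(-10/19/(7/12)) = 8760/133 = 65.86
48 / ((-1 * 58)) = -24 / 29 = -0.83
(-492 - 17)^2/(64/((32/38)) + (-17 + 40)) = 259081/99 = 2616.98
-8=-8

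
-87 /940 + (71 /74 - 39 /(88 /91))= -30195233 /765160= -39.46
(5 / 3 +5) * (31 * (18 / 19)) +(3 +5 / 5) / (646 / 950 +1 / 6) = 483840 / 2413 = 200.51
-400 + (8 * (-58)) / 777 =-400.60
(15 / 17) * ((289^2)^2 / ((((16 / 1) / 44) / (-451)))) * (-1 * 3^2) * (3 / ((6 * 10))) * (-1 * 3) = -164890902696993 / 16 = -10305681418562.06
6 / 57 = 2 / 19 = 0.11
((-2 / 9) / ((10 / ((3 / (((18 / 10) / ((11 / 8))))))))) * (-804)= 737 / 18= 40.94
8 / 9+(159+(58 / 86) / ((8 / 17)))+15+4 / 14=3827443 / 21672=176.61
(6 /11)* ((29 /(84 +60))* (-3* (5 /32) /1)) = -145 /2816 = -0.05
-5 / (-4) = 5 / 4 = 1.25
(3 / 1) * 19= 57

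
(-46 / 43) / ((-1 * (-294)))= -23 / 6321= -0.00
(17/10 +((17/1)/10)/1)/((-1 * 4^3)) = -17/320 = -0.05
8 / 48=1 / 6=0.17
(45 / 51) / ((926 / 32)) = 240 / 7871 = 0.03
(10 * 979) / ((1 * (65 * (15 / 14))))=27412 / 195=140.57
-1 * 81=-81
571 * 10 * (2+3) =28550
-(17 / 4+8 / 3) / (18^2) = -0.02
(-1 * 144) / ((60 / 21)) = -252 / 5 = -50.40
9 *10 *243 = 21870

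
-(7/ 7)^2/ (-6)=1/ 6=0.17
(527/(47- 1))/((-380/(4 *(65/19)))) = -6851/16606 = -0.41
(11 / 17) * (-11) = -121 / 17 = -7.12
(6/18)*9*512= 1536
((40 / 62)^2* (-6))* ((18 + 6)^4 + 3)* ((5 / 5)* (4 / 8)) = -398134800 / 961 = -414292.20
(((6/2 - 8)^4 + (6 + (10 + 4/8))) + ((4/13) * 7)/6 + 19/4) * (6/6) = 100871/156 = 646.61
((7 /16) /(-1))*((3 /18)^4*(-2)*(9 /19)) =7 /21888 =0.00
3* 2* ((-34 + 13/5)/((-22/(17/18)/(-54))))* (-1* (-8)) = -192168/55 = -3493.96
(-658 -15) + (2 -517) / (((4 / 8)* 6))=-2534 / 3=-844.67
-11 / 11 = -1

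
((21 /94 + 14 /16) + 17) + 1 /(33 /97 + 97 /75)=20901505 /1117096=18.71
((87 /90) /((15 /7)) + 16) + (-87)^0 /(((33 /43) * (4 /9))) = 191891 /9900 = 19.38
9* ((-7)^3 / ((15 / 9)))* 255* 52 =-24560172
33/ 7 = 4.71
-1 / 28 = -0.04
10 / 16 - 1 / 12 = 0.54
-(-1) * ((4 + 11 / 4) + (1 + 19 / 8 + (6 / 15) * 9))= 549 / 40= 13.72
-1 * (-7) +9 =16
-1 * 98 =-98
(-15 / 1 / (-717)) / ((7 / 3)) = 15 / 1673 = 0.01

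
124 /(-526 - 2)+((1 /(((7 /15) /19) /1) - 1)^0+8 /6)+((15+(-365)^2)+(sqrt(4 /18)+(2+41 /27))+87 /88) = sqrt(2) /3+316593935 /2376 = 133247.08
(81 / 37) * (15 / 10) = 243 / 74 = 3.28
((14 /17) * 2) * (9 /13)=252 /221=1.14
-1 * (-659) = 659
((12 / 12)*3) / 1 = 3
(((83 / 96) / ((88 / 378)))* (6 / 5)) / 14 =2241 / 7040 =0.32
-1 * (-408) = 408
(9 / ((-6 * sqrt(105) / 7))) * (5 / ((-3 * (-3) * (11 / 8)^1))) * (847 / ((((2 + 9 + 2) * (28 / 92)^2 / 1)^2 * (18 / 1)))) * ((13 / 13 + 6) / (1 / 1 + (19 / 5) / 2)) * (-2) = 123130040 * sqrt(105) / 19452069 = 64.86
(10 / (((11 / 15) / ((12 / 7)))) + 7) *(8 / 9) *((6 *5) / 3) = 270.01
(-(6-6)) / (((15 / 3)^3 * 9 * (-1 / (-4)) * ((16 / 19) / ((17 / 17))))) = 0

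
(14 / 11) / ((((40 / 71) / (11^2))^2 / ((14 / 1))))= 821922.45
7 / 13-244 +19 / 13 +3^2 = -233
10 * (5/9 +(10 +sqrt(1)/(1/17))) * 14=34720/9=3857.78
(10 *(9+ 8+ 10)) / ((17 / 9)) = 2430 / 17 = 142.94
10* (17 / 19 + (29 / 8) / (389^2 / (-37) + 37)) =101865425 / 11396352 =8.94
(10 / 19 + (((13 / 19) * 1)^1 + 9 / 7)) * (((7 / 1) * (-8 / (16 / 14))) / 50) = -1162 / 475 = -2.45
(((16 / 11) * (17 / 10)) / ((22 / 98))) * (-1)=-6664 / 605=-11.01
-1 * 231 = -231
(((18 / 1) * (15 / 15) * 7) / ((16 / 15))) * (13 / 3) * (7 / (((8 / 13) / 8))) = 372645 / 8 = 46580.62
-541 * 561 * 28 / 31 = -274129.94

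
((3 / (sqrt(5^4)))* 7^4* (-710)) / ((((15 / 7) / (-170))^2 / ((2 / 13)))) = -38624637296 / 195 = -198075063.06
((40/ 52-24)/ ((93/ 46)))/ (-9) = 13892/ 10881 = 1.28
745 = 745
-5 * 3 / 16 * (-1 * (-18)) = -135 / 8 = -16.88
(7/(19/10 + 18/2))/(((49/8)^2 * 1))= 640/37387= 0.02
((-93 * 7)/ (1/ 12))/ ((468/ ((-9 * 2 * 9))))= 35154/ 13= 2704.15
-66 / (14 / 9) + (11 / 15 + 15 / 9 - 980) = -1020.03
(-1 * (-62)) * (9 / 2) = 279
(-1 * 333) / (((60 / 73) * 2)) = -202.58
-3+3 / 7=-18 / 7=-2.57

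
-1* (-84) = 84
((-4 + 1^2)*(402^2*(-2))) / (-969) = -323208 / 323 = -1000.64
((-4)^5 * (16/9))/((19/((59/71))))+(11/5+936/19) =-1709209/60705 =-28.16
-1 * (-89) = 89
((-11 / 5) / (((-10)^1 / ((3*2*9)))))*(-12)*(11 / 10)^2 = -107811 / 625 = -172.50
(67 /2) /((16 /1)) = 67 /32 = 2.09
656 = 656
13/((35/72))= 936/35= 26.74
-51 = -51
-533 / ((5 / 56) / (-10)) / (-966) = -4264 / 69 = -61.80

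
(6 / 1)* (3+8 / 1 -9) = 12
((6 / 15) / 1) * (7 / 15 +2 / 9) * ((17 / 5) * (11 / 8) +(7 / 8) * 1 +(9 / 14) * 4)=11749 / 5250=2.24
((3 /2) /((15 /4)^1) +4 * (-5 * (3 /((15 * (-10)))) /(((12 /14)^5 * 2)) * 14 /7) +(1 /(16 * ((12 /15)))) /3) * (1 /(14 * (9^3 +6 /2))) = 100357 /796884480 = 0.00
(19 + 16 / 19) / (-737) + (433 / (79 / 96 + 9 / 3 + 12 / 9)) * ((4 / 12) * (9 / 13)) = 17614183 / 910195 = 19.35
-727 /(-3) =727 /3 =242.33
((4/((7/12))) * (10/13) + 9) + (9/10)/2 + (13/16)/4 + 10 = 725899/29120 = 24.93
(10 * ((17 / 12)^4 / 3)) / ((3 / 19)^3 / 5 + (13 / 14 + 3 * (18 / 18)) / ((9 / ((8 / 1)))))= 100252344325 / 26081053056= 3.84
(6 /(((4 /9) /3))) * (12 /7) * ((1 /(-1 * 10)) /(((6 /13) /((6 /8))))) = -3159 /280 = -11.28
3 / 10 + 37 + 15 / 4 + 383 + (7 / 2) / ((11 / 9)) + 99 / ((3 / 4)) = 122961 / 220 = 558.91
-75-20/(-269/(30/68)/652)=-245175/4573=-53.61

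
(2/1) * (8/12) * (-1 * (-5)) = 20/3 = 6.67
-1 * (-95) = 95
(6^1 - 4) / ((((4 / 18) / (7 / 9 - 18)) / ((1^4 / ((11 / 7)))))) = -98.64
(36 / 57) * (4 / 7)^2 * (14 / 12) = 32 / 133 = 0.24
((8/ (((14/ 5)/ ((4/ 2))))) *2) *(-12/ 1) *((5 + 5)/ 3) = -3200/ 7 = -457.14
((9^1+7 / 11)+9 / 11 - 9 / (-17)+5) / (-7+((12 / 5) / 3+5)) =-14945 / 1122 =-13.32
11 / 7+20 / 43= 613 / 301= 2.04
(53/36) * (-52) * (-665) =458185/9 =50909.44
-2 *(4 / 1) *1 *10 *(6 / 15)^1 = -32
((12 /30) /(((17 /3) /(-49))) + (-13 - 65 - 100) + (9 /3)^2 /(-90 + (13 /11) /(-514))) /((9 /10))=-201.73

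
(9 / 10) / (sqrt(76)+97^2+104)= 85617 / 904970930 - 9* sqrt(19) / 452485465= 0.00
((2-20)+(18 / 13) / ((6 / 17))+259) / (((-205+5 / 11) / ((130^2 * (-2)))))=1821248 / 45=40472.18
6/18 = 1/3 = 0.33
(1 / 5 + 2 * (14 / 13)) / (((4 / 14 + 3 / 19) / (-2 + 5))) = 15.92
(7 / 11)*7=49 / 11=4.45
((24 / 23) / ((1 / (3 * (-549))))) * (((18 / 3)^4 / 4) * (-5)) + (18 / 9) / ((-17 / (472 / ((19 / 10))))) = 20683204160 / 7429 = 2784116.86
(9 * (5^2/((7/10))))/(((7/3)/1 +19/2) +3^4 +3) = 3.35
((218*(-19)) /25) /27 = -6.14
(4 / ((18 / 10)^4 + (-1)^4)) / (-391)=-1250 / 1404863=-0.00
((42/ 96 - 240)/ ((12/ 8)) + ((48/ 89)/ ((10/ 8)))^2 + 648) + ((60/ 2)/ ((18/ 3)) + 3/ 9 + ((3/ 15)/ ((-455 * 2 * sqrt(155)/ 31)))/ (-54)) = sqrt(155)/ 1228500 + 782295637/ 1584200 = 493.81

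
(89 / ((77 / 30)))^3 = 19034163000 / 456533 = 41692.85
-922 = -922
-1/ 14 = -0.07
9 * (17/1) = 153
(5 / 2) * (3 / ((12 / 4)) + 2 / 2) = 5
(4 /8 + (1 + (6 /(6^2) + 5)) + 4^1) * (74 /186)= 1184 /279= 4.24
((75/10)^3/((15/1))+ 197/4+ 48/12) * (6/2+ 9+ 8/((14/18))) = 3627/2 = 1813.50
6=6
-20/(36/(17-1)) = -80/9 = -8.89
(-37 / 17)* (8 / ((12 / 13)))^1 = -18.86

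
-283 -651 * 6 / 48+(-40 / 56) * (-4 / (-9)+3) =-184885 / 504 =-366.84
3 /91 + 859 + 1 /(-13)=78165 /91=858.96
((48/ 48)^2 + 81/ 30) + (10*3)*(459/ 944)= 18.29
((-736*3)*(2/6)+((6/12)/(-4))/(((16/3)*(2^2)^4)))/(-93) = 24117251/3047424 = 7.91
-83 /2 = -41.50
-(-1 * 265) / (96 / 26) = 3445 / 48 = 71.77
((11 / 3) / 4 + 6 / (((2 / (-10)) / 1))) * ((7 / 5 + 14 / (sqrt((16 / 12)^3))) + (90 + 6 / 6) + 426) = -75384 / 5 - 2443 * sqrt(3) / 16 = -15341.26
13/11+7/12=233/132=1.77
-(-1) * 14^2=196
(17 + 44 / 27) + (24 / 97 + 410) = 1123229 / 2619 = 428.88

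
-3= -3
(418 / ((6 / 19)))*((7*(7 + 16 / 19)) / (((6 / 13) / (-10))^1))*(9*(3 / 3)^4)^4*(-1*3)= 30987941985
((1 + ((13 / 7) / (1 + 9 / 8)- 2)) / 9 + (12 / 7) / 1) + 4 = 2035 / 357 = 5.70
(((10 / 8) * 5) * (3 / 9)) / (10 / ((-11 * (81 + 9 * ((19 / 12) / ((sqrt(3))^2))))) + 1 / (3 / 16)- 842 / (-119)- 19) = -1603525 / 5081228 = -0.32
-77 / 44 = -7 / 4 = -1.75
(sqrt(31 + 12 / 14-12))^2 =139 / 7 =19.86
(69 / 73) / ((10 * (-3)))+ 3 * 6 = 13117 / 730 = 17.97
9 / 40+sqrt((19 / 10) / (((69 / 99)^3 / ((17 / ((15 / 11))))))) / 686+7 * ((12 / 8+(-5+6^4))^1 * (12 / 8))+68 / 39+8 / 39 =363 * sqrt(14858) / 3628940+21174541 / 1560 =13573.44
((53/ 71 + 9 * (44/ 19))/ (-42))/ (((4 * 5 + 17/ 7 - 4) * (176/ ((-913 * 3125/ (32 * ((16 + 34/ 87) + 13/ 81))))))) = 1971536090625/ 2309380252672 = 0.85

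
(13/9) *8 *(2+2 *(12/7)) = 3952/63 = 62.73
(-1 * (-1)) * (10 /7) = 10 /7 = 1.43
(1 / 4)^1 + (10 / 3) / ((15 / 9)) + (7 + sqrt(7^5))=37 / 4 + 49 * sqrt(7)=138.89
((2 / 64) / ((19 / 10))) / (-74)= -5 / 22496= -0.00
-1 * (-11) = 11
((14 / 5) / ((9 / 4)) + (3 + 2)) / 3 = 281 / 135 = 2.08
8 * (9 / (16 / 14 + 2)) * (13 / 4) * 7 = 521.18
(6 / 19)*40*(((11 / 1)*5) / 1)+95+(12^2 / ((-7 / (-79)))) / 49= 5362859 / 6517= 822.90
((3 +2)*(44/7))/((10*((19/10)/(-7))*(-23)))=220/437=0.50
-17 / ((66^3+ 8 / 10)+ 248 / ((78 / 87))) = -1105 / 18705272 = -0.00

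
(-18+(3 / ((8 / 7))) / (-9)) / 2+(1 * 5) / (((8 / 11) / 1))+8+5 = 515 / 48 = 10.73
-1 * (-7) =7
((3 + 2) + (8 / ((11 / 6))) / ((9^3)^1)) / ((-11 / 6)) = -2.73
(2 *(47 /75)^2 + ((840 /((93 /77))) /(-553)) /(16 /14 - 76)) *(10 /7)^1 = 2895394184 /2526449625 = 1.15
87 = 87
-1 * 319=-319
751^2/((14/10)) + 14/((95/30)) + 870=53696393/133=403732.28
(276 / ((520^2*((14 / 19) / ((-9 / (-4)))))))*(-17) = -200583 / 3785600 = -0.05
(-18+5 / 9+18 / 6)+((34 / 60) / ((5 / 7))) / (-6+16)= -64643 / 4500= -14.37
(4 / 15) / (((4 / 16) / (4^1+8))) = 12.80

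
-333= -333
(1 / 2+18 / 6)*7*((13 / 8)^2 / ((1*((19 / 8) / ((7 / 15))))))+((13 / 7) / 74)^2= 3888676987 / 305889360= 12.71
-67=-67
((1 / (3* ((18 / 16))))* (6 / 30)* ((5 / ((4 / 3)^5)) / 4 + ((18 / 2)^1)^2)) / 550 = 12333 / 1408000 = 0.01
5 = 5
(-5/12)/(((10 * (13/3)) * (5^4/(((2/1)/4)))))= -1/130000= -0.00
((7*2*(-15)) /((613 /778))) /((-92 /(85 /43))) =3471825 /606257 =5.73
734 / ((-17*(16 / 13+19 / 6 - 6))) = 57252 / 2125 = 26.94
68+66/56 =1937/28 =69.18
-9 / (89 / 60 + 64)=-540 / 3929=-0.14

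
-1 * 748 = -748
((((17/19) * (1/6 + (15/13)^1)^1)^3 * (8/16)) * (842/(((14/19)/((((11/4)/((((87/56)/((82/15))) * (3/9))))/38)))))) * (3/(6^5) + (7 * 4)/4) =194693047542973111/38631828089088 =5039.71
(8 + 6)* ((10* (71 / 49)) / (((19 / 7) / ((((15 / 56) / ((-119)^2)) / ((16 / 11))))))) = 58575 / 60269216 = 0.00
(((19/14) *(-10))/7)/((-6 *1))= 95/294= 0.32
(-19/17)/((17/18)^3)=-110808/83521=-1.33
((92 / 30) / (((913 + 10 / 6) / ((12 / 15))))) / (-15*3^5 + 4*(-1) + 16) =-23 / 31152975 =-0.00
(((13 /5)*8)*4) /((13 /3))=96 /5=19.20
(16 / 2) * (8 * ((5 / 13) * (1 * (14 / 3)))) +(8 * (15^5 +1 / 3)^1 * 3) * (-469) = -333353616848 / 39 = -8547528637.13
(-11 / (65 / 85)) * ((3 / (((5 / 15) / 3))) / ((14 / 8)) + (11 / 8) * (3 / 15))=-822239 / 3640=-225.89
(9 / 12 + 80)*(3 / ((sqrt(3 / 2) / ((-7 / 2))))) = -2261*sqrt(6) / 8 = -692.29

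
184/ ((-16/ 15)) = -345/ 2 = -172.50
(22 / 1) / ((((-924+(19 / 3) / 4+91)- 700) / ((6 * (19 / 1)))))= -30096 / 18377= -1.64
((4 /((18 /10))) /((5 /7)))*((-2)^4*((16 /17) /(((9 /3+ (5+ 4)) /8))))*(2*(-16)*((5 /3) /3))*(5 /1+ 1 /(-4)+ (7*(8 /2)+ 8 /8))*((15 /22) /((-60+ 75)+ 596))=-7168000 /342771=-20.91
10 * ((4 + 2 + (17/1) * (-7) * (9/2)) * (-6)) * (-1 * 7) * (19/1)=-4225410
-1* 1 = -1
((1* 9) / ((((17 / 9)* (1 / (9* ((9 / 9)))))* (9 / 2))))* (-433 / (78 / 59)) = -689769 / 221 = -3121.13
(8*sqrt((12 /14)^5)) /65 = 288*sqrt(42) /22295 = 0.08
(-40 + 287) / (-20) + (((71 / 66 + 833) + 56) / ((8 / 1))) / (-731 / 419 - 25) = -488431199 / 29583840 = -16.51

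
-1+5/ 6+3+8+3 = 83/ 6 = 13.83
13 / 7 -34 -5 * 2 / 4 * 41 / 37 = -18085 / 518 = -34.91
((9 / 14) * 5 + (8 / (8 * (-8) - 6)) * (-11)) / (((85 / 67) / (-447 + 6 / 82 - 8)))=-195575546 / 121975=-1603.41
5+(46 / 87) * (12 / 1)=329 / 29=11.34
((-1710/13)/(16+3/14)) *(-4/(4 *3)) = 7980/2951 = 2.70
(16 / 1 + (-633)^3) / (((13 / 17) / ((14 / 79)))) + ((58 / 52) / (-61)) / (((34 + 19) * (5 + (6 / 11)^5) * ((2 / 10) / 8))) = -158672209548912984774 / 2699499512021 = -58778380.53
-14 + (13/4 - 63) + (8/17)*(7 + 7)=-4567/68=-67.16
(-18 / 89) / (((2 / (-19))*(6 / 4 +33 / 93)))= 10602 / 10235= 1.04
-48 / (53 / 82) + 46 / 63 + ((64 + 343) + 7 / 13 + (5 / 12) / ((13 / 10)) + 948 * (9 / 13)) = 6615445 / 6678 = 990.63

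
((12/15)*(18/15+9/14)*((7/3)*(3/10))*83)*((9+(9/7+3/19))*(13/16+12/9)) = 1919.57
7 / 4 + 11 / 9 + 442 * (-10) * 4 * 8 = -5091733 / 36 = -141437.03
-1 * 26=-26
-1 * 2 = -2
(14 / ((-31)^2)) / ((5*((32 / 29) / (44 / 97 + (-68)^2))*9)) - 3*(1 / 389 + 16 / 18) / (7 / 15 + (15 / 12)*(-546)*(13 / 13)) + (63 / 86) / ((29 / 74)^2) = 9869350989712476181 / 1609856926073103540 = 6.13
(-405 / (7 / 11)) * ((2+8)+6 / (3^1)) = -53460 / 7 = -7637.14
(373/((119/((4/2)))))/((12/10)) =1865/357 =5.22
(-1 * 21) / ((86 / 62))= -651 / 43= -15.14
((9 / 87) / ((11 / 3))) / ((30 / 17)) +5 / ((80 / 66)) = 52839 / 12760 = 4.14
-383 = -383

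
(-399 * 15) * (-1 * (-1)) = -5985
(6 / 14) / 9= 1 / 21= 0.05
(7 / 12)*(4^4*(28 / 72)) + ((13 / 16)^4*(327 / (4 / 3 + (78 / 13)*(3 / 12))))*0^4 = 1568 / 27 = 58.07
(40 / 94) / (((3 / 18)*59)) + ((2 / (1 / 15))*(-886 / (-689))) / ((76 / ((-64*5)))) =-5894936280 / 36301343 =-162.39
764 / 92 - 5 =76 / 23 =3.30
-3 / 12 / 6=-1 / 24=-0.04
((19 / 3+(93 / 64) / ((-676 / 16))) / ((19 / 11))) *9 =1686201 / 51376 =32.82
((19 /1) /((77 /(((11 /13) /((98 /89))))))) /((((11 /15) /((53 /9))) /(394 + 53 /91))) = 5363488435 /8926918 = 600.82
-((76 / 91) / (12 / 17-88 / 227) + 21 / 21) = -101258 / 27937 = -3.62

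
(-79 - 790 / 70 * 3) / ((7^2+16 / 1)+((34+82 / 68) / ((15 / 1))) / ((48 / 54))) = -1074400 / 643937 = -1.67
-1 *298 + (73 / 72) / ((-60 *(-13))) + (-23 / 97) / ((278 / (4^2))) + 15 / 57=-297.75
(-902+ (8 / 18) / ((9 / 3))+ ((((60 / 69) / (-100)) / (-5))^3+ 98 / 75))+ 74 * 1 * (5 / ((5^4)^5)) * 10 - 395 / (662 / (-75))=-709961494860563761267841 / 829593498229980468750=-855.79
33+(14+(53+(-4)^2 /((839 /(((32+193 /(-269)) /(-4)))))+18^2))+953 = 310742847 /225691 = 1376.85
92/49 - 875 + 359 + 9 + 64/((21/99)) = -9967/49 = -203.41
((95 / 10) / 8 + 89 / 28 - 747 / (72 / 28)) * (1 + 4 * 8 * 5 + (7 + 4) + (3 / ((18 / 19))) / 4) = -132898909 / 2688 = -49441.56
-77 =-77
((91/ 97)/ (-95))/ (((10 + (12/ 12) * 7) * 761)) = -91/ 119214455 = -0.00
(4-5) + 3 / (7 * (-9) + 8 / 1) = -58 / 55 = -1.05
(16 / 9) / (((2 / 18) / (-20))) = -320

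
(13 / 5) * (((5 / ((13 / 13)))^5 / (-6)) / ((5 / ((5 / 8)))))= -8125 / 48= -169.27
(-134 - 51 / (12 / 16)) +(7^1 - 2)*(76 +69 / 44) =8177 / 44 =185.84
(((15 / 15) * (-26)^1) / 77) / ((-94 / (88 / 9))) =104 / 2961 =0.04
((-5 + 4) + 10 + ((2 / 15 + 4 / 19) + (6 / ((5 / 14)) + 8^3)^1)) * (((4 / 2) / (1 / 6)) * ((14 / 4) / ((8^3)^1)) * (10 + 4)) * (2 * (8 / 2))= 7515179 / 1520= 4944.20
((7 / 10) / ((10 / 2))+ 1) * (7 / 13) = 399 / 650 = 0.61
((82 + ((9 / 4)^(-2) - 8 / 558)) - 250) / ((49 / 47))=-160.97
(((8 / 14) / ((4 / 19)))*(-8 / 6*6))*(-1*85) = 12920 / 7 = 1845.71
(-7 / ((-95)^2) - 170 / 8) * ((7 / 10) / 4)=-3.72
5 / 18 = 0.28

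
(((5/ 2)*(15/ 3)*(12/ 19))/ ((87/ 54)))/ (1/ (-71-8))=-213300/ 551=-387.11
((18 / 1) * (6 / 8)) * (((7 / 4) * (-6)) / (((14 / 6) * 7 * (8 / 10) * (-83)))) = 1215 / 9296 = 0.13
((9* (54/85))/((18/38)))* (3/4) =1539/170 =9.05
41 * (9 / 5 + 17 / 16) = 9389 / 80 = 117.36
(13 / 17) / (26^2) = 1 / 884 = 0.00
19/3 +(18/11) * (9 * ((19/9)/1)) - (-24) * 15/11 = 2315/33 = 70.15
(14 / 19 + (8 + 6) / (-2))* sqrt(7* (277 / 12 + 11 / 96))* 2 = -119* sqrt(93534) / 228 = -159.62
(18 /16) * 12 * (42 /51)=189 /17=11.12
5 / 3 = 1.67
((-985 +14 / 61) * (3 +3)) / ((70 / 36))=-6487668 / 2135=-3038.72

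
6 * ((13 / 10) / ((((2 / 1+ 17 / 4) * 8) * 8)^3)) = 39 / 320000000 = 0.00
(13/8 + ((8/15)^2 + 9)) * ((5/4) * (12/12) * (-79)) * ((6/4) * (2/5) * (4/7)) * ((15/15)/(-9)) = 1551323/37800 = 41.04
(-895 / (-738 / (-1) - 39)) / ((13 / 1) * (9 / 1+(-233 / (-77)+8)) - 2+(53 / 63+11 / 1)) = -1155 / 243718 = -0.00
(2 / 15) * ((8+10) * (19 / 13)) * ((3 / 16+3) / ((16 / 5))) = 2907 / 832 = 3.49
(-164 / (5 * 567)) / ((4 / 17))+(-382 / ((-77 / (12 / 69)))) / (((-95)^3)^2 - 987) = -64813419455017859 / 263624166651151845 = -0.25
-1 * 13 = -13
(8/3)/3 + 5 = 53/9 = 5.89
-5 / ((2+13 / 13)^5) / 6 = -5 / 1458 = -0.00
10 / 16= 5 / 8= 0.62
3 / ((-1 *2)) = -3 / 2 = -1.50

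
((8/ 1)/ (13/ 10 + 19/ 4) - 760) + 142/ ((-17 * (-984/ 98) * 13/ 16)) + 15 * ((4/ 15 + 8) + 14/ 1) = -1393457966/ 3289143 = -423.65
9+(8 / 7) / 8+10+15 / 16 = 2249 / 112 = 20.08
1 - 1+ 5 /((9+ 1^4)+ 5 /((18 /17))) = 0.34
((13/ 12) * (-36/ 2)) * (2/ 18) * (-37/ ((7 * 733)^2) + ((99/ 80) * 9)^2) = -271708224645533/ 1010962982400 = -268.76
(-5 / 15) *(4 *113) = -452 / 3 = -150.67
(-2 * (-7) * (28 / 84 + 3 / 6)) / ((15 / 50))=350 / 9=38.89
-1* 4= -4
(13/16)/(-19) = -13/304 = -0.04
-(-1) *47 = 47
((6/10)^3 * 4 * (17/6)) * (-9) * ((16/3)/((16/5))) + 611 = 574.28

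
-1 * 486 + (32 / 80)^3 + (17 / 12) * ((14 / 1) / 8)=-2900741 / 6000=-483.46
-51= -51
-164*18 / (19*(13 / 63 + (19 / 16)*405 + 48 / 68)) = -50585472 / 156882563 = -0.32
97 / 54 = 1.80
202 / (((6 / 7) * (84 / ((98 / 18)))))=4949 / 324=15.27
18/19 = 0.95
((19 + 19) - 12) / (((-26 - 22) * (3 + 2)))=-13 / 120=-0.11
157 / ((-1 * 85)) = -157 / 85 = -1.85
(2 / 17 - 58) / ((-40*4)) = 0.36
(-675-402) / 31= -1077 / 31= -34.74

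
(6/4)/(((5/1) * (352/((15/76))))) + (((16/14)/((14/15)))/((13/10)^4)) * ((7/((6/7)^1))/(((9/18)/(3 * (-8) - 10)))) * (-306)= 111331123457049/1528127744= 72854.59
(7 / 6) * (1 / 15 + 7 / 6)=259 / 180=1.44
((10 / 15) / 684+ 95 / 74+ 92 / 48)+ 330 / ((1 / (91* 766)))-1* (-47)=1746482065013 / 75924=23003030.20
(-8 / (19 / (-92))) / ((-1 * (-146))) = 368 / 1387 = 0.27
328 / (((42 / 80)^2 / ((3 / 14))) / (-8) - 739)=-2099200 / 4730629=-0.44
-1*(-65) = 65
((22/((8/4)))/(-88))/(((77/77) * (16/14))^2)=-49/512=-0.10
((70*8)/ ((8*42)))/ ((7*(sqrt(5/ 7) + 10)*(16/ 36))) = 15/ 278 - 3*sqrt(35)/ 3892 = 0.05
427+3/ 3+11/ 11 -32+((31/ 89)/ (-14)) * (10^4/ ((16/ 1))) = 475287/ 1246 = 381.45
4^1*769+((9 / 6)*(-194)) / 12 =12207 / 4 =3051.75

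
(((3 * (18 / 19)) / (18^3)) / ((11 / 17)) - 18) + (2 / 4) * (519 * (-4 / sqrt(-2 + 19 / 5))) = -346 * sqrt(5) - 406279 / 22572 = -791.68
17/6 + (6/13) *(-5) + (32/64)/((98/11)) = 4447/7644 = 0.58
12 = 12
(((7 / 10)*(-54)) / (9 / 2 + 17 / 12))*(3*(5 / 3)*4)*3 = -27216 / 71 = -383.32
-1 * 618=-618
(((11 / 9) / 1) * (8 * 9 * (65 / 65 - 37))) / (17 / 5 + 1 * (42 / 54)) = -35640 / 47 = -758.30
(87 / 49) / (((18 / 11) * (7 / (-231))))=-3509 / 98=-35.81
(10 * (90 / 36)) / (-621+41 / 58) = -1450 / 35977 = -0.04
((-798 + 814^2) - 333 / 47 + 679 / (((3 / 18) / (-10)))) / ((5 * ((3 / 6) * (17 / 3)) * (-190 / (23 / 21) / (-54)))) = 36253226106 / 2656675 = 13646.09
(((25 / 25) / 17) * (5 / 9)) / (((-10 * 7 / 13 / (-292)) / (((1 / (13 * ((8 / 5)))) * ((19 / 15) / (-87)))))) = -0.00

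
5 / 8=0.62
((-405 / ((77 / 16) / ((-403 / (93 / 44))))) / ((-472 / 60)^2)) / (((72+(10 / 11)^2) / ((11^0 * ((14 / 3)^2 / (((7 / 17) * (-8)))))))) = -180501750 / 7668643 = -23.54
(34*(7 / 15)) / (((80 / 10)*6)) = 119 / 360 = 0.33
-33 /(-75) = 11 /25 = 0.44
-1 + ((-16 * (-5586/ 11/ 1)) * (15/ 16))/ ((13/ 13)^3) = 7616.27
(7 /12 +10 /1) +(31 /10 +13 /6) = 317 /20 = 15.85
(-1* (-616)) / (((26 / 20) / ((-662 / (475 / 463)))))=-377615392 / 1235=-305761.45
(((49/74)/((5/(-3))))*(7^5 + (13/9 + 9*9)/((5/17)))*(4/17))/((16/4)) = -37677521/94350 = -399.34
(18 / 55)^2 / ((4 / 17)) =1377 / 3025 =0.46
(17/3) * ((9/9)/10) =17/30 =0.57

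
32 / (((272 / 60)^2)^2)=50625 / 668168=0.08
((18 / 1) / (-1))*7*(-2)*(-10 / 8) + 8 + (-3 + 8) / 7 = -2144 / 7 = -306.29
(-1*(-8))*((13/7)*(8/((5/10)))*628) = 1044992/7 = 149284.57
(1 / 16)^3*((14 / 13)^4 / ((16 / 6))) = 7203 / 58492928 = 0.00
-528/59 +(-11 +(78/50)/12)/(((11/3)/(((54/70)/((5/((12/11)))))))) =-295094319/31233125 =-9.45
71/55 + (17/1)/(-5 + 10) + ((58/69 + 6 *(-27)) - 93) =-946733/3795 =-249.47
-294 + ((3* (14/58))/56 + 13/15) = -293.12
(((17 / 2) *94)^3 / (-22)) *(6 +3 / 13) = -41316674319 / 286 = -144463896.22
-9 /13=-0.69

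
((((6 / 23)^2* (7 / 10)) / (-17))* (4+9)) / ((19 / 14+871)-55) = -22932 / 514534495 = -0.00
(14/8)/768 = 7/3072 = 0.00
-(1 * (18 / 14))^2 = -81 / 49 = -1.65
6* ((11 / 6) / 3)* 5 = 55 / 3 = 18.33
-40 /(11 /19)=-760 /11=-69.09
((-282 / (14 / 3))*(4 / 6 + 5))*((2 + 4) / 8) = -7191 / 28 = -256.82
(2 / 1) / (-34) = -1 / 17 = -0.06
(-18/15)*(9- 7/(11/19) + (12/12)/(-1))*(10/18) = 30/11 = 2.73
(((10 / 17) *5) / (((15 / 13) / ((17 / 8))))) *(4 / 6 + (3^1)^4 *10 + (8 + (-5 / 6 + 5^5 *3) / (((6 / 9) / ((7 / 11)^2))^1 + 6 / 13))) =8272532515 / 290016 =28524.40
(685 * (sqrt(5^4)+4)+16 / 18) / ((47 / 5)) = 893965 / 423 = 2113.39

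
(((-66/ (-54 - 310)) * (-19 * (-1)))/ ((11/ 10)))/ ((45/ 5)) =95/ 273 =0.35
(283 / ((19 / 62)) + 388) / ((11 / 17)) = 423606 / 209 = 2026.82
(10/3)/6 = 5/9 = 0.56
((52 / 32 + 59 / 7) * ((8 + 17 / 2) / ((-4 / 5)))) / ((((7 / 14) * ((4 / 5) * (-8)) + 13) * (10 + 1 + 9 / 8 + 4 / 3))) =-1393425 / 886312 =-1.57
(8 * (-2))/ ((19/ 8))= -128/ 19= -6.74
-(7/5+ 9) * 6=-312/5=-62.40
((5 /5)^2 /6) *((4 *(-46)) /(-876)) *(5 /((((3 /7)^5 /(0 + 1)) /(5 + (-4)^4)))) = 56051345 /17739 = 3159.78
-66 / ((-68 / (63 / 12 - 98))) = -12243 / 136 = -90.02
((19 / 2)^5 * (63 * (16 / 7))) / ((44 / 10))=111424455 / 44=2532373.98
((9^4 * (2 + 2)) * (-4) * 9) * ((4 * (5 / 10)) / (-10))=944784 / 5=188956.80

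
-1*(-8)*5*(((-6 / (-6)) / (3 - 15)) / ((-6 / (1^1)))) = 5 / 9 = 0.56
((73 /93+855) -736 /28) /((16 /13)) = 1755013 /2604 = 673.97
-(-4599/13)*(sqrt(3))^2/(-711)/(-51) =0.03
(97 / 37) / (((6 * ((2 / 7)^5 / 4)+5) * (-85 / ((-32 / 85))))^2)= 28057701532672 / 13655066639628908125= 0.00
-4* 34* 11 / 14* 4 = -2992 / 7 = -427.43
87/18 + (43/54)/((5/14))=7.06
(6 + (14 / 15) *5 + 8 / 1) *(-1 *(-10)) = 560 / 3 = 186.67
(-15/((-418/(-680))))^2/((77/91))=338130000/480491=703.72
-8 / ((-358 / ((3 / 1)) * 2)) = 6 / 179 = 0.03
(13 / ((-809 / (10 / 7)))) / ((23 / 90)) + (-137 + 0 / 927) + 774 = 82956913 / 130249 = 636.91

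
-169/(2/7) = -1183/2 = -591.50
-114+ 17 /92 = -10471 /92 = -113.82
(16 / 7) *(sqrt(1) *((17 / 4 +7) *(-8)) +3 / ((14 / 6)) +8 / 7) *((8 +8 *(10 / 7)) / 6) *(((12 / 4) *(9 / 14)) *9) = -27011232 / 2401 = -11249.99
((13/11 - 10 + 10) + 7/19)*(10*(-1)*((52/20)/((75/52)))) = -27.95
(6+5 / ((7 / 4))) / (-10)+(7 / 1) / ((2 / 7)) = 1653 / 70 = 23.61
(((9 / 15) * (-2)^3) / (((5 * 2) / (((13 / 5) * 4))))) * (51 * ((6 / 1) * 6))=-1145664 / 125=-9165.31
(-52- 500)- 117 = -669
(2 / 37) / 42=0.00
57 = 57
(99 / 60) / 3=11 / 20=0.55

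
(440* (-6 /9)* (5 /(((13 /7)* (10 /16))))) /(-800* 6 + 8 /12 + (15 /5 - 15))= 3520 /13403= 0.26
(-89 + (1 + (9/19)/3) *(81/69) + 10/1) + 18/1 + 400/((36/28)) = 989033/3933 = 251.47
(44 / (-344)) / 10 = -11 / 860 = -0.01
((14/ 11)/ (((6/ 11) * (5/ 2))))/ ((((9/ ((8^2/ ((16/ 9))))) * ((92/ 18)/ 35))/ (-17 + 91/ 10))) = -23226/ 115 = -201.97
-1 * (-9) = 9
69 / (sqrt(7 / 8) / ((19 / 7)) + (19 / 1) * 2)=7572336 / 4169929 - 18354 * sqrt(14) / 4169929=1.80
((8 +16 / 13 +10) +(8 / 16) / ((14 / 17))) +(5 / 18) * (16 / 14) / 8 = 65119 / 3276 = 19.88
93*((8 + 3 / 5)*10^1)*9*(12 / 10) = 431892 / 5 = 86378.40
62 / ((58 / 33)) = 1023 / 29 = 35.28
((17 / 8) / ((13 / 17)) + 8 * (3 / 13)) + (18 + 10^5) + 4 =800213 / 8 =100026.62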